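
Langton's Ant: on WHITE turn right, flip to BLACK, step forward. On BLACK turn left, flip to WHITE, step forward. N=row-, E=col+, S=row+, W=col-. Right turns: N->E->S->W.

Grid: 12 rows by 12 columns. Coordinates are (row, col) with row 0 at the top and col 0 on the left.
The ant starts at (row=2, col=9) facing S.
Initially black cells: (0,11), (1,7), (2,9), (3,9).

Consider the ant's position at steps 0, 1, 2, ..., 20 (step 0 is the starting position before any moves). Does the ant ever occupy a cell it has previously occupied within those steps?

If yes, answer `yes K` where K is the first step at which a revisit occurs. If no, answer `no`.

Answer: yes 7

Derivation:
Step 1: on BLACK (2,9): turn L to E, flip to white, move to (2,10). |black|=3 — new cell
Step 2: on WHITE (2,10): turn R to S, flip to black, move to (3,10). |black|=4 — new cell
Step 3: on WHITE (3,10): turn R to W, flip to black, move to (3,9). |black|=5 — new cell
Step 4: on BLACK (3,9): turn L to S, flip to white, move to (4,9). |black|=4 — new cell
Step 5: on WHITE (4,9): turn R to W, flip to black, move to (4,8). |black|=5 — new cell
Step 6: on WHITE (4,8): turn R to N, flip to black, move to (3,8). |black|=6 — new cell
Step 7: on WHITE (3,8): turn R to E, flip to black, move to (3,9). |black|=7 — REVISIT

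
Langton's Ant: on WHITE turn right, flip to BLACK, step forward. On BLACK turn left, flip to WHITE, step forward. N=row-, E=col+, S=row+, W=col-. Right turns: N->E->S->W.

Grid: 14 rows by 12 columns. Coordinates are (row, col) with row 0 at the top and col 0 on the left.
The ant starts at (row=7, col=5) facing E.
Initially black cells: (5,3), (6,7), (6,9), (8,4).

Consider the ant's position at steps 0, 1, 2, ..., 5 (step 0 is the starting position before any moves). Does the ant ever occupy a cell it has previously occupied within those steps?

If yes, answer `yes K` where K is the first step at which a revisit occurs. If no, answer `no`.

Step 1: on WHITE (7,5): turn R to S, flip to black, move to (8,5). |black|=5 — new cell
Step 2: on WHITE (8,5): turn R to W, flip to black, move to (8,4). |black|=6 — new cell
Step 3: on BLACK (8,4): turn L to S, flip to white, move to (9,4). |black|=5 — new cell
Step 4: on WHITE (9,4): turn R to W, flip to black, move to (9,3). |black|=6 — new cell
Step 5: on WHITE (9,3): turn R to N, flip to black, move to (8,3). |black|=7 — new cell
No revisit within 5 steps.

Answer: no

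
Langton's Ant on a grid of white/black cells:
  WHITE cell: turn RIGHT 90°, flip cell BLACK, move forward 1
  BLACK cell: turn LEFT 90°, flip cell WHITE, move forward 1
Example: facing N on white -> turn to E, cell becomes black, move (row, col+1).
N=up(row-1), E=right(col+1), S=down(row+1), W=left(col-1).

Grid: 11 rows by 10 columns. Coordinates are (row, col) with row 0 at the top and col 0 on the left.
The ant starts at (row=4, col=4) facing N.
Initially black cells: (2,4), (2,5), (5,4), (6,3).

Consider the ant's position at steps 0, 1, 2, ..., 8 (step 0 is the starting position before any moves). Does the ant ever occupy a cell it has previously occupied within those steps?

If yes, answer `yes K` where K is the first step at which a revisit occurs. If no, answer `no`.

Answer: no

Derivation:
Step 1: on WHITE (4,4): turn R to E, flip to black, move to (4,5). |black|=5 — new cell
Step 2: on WHITE (4,5): turn R to S, flip to black, move to (5,5). |black|=6 — new cell
Step 3: on WHITE (5,5): turn R to W, flip to black, move to (5,4). |black|=7 — new cell
Step 4: on BLACK (5,4): turn L to S, flip to white, move to (6,4). |black|=6 — new cell
Step 5: on WHITE (6,4): turn R to W, flip to black, move to (6,3). |black|=7 — new cell
Step 6: on BLACK (6,3): turn L to S, flip to white, move to (7,3). |black|=6 — new cell
Step 7: on WHITE (7,3): turn R to W, flip to black, move to (7,2). |black|=7 — new cell
Step 8: on WHITE (7,2): turn R to N, flip to black, move to (6,2). |black|=8 — new cell
No revisit within 8 steps.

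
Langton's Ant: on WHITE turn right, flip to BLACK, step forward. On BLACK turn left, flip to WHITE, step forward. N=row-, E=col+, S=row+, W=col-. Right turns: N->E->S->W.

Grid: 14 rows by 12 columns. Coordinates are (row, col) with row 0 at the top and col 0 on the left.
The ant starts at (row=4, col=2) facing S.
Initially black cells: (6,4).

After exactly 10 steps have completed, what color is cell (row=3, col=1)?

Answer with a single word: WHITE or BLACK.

Answer: BLACK

Derivation:
Step 1: on WHITE (4,2): turn R to W, flip to black, move to (4,1). |black|=2
Step 2: on WHITE (4,1): turn R to N, flip to black, move to (3,1). |black|=3
Step 3: on WHITE (3,1): turn R to E, flip to black, move to (3,2). |black|=4
Step 4: on WHITE (3,2): turn R to S, flip to black, move to (4,2). |black|=5
Step 5: on BLACK (4,2): turn L to E, flip to white, move to (4,3). |black|=4
Step 6: on WHITE (4,3): turn R to S, flip to black, move to (5,3). |black|=5
Step 7: on WHITE (5,3): turn R to W, flip to black, move to (5,2). |black|=6
Step 8: on WHITE (5,2): turn R to N, flip to black, move to (4,2). |black|=7
Step 9: on WHITE (4,2): turn R to E, flip to black, move to (4,3). |black|=8
Step 10: on BLACK (4,3): turn L to N, flip to white, move to (3,3). |black|=7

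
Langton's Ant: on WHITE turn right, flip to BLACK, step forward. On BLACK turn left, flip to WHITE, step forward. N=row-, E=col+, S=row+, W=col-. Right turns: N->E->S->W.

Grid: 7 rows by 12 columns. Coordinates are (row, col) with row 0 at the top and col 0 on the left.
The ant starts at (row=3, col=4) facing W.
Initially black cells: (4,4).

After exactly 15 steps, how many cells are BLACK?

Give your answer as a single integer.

Answer: 6

Derivation:
Step 1: on WHITE (3,4): turn R to N, flip to black, move to (2,4). |black|=2
Step 2: on WHITE (2,4): turn R to E, flip to black, move to (2,5). |black|=3
Step 3: on WHITE (2,5): turn R to S, flip to black, move to (3,5). |black|=4
Step 4: on WHITE (3,5): turn R to W, flip to black, move to (3,4). |black|=5
Step 5: on BLACK (3,4): turn L to S, flip to white, move to (4,4). |black|=4
Step 6: on BLACK (4,4): turn L to E, flip to white, move to (4,5). |black|=3
Step 7: on WHITE (4,5): turn R to S, flip to black, move to (5,5). |black|=4
Step 8: on WHITE (5,5): turn R to W, flip to black, move to (5,4). |black|=5
Step 9: on WHITE (5,4): turn R to N, flip to black, move to (4,4). |black|=6
Step 10: on WHITE (4,4): turn R to E, flip to black, move to (4,5). |black|=7
Step 11: on BLACK (4,5): turn L to N, flip to white, move to (3,5). |black|=6
Step 12: on BLACK (3,5): turn L to W, flip to white, move to (3,4). |black|=5
Step 13: on WHITE (3,4): turn R to N, flip to black, move to (2,4). |black|=6
Step 14: on BLACK (2,4): turn L to W, flip to white, move to (2,3). |black|=5
Step 15: on WHITE (2,3): turn R to N, flip to black, move to (1,3). |black|=6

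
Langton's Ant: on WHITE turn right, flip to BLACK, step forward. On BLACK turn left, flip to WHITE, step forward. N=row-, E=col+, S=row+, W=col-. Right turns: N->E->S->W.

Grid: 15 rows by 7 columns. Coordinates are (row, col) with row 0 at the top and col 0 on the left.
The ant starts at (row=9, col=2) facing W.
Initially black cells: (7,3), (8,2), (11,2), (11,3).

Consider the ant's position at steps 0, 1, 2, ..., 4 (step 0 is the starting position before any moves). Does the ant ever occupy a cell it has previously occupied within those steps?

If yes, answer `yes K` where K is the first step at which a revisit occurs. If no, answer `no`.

Step 1: on WHITE (9,2): turn R to N, flip to black, move to (8,2). |black|=5 — new cell
Step 2: on BLACK (8,2): turn L to W, flip to white, move to (8,1). |black|=4 — new cell
Step 3: on WHITE (8,1): turn R to N, flip to black, move to (7,1). |black|=5 — new cell
Step 4: on WHITE (7,1): turn R to E, flip to black, move to (7,2). |black|=6 — new cell
No revisit within 4 steps.

Answer: no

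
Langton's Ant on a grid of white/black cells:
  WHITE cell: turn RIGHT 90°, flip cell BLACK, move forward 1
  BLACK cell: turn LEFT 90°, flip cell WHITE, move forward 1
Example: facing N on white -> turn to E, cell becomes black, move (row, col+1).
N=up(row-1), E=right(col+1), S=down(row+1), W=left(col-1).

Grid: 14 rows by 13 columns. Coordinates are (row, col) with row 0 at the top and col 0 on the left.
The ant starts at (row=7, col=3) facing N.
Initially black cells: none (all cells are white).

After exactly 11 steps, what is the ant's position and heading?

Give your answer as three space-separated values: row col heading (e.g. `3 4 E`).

Answer: 8 1 W

Derivation:
Step 1: on WHITE (7,3): turn R to E, flip to black, move to (7,4). |black|=1
Step 2: on WHITE (7,4): turn R to S, flip to black, move to (8,4). |black|=2
Step 3: on WHITE (8,4): turn R to W, flip to black, move to (8,3). |black|=3
Step 4: on WHITE (8,3): turn R to N, flip to black, move to (7,3). |black|=4
Step 5: on BLACK (7,3): turn L to W, flip to white, move to (7,2). |black|=3
Step 6: on WHITE (7,2): turn R to N, flip to black, move to (6,2). |black|=4
Step 7: on WHITE (6,2): turn R to E, flip to black, move to (6,3). |black|=5
Step 8: on WHITE (6,3): turn R to S, flip to black, move to (7,3). |black|=6
Step 9: on WHITE (7,3): turn R to W, flip to black, move to (7,2). |black|=7
Step 10: on BLACK (7,2): turn L to S, flip to white, move to (8,2). |black|=6
Step 11: on WHITE (8,2): turn R to W, flip to black, move to (8,1). |black|=7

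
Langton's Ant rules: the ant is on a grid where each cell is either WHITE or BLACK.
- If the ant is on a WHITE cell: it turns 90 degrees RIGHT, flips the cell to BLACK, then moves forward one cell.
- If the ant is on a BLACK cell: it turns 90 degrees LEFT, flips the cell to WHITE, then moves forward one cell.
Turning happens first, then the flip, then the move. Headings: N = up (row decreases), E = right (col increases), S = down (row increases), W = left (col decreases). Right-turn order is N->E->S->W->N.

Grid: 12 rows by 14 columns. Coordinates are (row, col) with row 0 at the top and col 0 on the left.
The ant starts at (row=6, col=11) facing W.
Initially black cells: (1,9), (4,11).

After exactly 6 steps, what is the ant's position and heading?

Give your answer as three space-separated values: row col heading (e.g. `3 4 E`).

Step 1: on WHITE (6,11): turn R to N, flip to black, move to (5,11). |black|=3
Step 2: on WHITE (5,11): turn R to E, flip to black, move to (5,12). |black|=4
Step 3: on WHITE (5,12): turn R to S, flip to black, move to (6,12). |black|=5
Step 4: on WHITE (6,12): turn R to W, flip to black, move to (6,11). |black|=6
Step 5: on BLACK (6,11): turn L to S, flip to white, move to (7,11). |black|=5
Step 6: on WHITE (7,11): turn R to W, flip to black, move to (7,10). |black|=6

Answer: 7 10 W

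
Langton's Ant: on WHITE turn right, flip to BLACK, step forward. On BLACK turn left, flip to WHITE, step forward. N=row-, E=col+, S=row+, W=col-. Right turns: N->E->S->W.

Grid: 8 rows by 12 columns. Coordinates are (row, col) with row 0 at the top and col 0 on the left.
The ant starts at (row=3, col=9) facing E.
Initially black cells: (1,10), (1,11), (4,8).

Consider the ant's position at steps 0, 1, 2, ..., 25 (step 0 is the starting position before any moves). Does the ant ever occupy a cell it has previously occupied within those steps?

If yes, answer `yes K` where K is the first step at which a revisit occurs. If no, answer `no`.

Answer: yes 6

Derivation:
Step 1: on WHITE (3,9): turn R to S, flip to black, move to (4,9). |black|=4 — new cell
Step 2: on WHITE (4,9): turn R to W, flip to black, move to (4,8). |black|=5 — new cell
Step 3: on BLACK (4,8): turn L to S, flip to white, move to (5,8). |black|=4 — new cell
Step 4: on WHITE (5,8): turn R to W, flip to black, move to (5,7). |black|=5 — new cell
Step 5: on WHITE (5,7): turn R to N, flip to black, move to (4,7). |black|=6 — new cell
Step 6: on WHITE (4,7): turn R to E, flip to black, move to (4,8). |black|=7 — REVISIT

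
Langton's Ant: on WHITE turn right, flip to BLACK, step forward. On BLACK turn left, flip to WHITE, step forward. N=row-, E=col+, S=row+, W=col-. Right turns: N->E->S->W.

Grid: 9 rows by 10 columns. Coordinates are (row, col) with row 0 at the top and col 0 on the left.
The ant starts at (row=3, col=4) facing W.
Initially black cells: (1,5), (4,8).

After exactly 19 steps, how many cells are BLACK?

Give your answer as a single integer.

Answer: 9

Derivation:
Step 1: on WHITE (3,4): turn R to N, flip to black, move to (2,4). |black|=3
Step 2: on WHITE (2,4): turn R to E, flip to black, move to (2,5). |black|=4
Step 3: on WHITE (2,5): turn R to S, flip to black, move to (3,5). |black|=5
Step 4: on WHITE (3,5): turn R to W, flip to black, move to (3,4). |black|=6
Step 5: on BLACK (3,4): turn L to S, flip to white, move to (4,4). |black|=5
Step 6: on WHITE (4,4): turn R to W, flip to black, move to (4,3). |black|=6
Step 7: on WHITE (4,3): turn R to N, flip to black, move to (3,3). |black|=7
Step 8: on WHITE (3,3): turn R to E, flip to black, move to (3,4). |black|=8
Step 9: on WHITE (3,4): turn R to S, flip to black, move to (4,4). |black|=9
Step 10: on BLACK (4,4): turn L to E, flip to white, move to (4,5). |black|=8
Step 11: on WHITE (4,5): turn R to S, flip to black, move to (5,5). |black|=9
Step 12: on WHITE (5,5): turn R to W, flip to black, move to (5,4). |black|=10
Step 13: on WHITE (5,4): turn R to N, flip to black, move to (4,4). |black|=11
Step 14: on WHITE (4,4): turn R to E, flip to black, move to (4,5). |black|=12
Step 15: on BLACK (4,5): turn L to N, flip to white, move to (3,5). |black|=11
Step 16: on BLACK (3,5): turn L to W, flip to white, move to (3,4). |black|=10
Step 17: on BLACK (3,4): turn L to S, flip to white, move to (4,4). |black|=9
Step 18: on BLACK (4,4): turn L to E, flip to white, move to (4,5). |black|=8
Step 19: on WHITE (4,5): turn R to S, flip to black, move to (5,5). |black|=9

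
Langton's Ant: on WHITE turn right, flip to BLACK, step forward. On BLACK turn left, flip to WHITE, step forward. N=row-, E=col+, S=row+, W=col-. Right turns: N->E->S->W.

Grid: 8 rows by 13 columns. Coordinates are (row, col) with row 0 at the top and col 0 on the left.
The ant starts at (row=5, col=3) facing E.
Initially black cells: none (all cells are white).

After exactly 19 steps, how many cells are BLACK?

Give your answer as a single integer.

Step 1: on WHITE (5,3): turn R to S, flip to black, move to (6,3). |black|=1
Step 2: on WHITE (6,3): turn R to W, flip to black, move to (6,2). |black|=2
Step 3: on WHITE (6,2): turn R to N, flip to black, move to (5,2). |black|=3
Step 4: on WHITE (5,2): turn R to E, flip to black, move to (5,3). |black|=4
Step 5: on BLACK (5,3): turn L to N, flip to white, move to (4,3). |black|=3
Step 6: on WHITE (4,3): turn R to E, flip to black, move to (4,4). |black|=4
Step 7: on WHITE (4,4): turn R to S, flip to black, move to (5,4). |black|=5
Step 8: on WHITE (5,4): turn R to W, flip to black, move to (5,3). |black|=6
Step 9: on WHITE (5,3): turn R to N, flip to black, move to (4,3). |black|=7
Step 10: on BLACK (4,3): turn L to W, flip to white, move to (4,2). |black|=6
Step 11: on WHITE (4,2): turn R to N, flip to black, move to (3,2). |black|=7
Step 12: on WHITE (3,2): turn R to E, flip to black, move to (3,3). |black|=8
Step 13: on WHITE (3,3): turn R to S, flip to black, move to (4,3). |black|=9
Step 14: on WHITE (4,3): turn R to W, flip to black, move to (4,2). |black|=10
Step 15: on BLACK (4,2): turn L to S, flip to white, move to (5,2). |black|=9
Step 16: on BLACK (5,2): turn L to E, flip to white, move to (5,3). |black|=8
Step 17: on BLACK (5,3): turn L to N, flip to white, move to (4,3). |black|=7
Step 18: on BLACK (4,3): turn L to W, flip to white, move to (4,2). |black|=6
Step 19: on WHITE (4,2): turn R to N, flip to black, move to (3,2). |black|=7

Answer: 7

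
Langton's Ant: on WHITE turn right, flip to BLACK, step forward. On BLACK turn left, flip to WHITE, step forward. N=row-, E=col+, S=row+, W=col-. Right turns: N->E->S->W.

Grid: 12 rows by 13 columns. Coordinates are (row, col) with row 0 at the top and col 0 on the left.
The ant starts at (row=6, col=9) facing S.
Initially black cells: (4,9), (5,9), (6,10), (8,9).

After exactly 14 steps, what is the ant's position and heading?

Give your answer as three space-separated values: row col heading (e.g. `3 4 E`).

Step 1: on WHITE (6,9): turn R to W, flip to black, move to (6,8). |black|=5
Step 2: on WHITE (6,8): turn R to N, flip to black, move to (5,8). |black|=6
Step 3: on WHITE (5,8): turn R to E, flip to black, move to (5,9). |black|=7
Step 4: on BLACK (5,9): turn L to N, flip to white, move to (4,9). |black|=6
Step 5: on BLACK (4,9): turn L to W, flip to white, move to (4,8). |black|=5
Step 6: on WHITE (4,8): turn R to N, flip to black, move to (3,8). |black|=6
Step 7: on WHITE (3,8): turn R to E, flip to black, move to (3,9). |black|=7
Step 8: on WHITE (3,9): turn R to S, flip to black, move to (4,9). |black|=8
Step 9: on WHITE (4,9): turn R to W, flip to black, move to (4,8). |black|=9
Step 10: on BLACK (4,8): turn L to S, flip to white, move to (5,8). |black|=8
Step 11: on BLACK (5,8): turn L to E, flip to white, move to (5,9). |black|=7
Step 12: on WHITE (5,9): turn R to S, flip to black, move to (6,9). |black|=8
Step 13: on BLACK (6,9): turn L to E, flip to white, move to (6,10). |black|=7
Step 14: on BLACK (6,10): turn L to N, flip to white, move to (5,10). |black|=6

Answer: 5 10 N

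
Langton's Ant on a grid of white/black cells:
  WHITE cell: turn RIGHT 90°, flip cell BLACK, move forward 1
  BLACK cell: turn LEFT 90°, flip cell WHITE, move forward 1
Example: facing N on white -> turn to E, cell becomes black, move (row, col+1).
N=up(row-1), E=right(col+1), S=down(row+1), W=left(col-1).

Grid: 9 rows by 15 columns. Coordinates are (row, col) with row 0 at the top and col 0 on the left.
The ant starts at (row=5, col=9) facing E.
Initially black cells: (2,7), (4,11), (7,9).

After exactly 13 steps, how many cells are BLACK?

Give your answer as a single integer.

Answer: 12

Derivation:
Step 1: on WHITE (5,9): turn R to S, flip to black, move to (6,9). |black|=4
Step 2: on WHITE (6,9): turn R to W, flip to black, move to (6,8). |black|=5
Step 3: on WHITE (6,8): turn R to N, flip to black, move to (5,8). |black|=6
Step 4: on WHITE (5,8): turn R to E, flip to black, move to (5,9). |black|=7
Step 5: on BLACK (5,9): turn L to N, flip to white, move to (4,9). |black|=6
Step 6: on WHITE (4,9): turn R to E, flip to black, move to (4,10). |black|=7
Step 7: on WHITE (4,10): turn R to S, flip to black, move to (5,10). |black|=8
Step 8: on WHITE (5,10): turn R to W, flip to black, move to (5,9). |black|=9
Step 9: on WHITE (5,9): turn R to N, flip to black, move to (4,9). |black|=10
Step 10: on BLACK (4,9): turn L to W, flip to white, move to (4,8). |black|=9
Step 11: on WHITE (4,8): turn R to N, flip to black, move to (3,8). |black|=10
Step 12: on WHITE (3,8): turn R to E, flip to black, move to (3,9). |black|=11
Step 13: on WHITE (3,9): turn R to S, flip to black, move to (4,9). |black|=12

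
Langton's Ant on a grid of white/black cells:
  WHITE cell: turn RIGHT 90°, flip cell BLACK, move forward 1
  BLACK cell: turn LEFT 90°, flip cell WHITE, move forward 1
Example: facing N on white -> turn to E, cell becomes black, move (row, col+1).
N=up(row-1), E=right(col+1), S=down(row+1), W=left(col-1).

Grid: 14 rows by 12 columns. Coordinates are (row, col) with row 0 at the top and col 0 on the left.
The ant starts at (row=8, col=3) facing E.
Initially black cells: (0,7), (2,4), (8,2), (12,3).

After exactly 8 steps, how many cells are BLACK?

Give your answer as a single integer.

Step 1: on WHITE (8,3): turn R to S, flip to black, move to (9,3). |black|=5
Step 2: on WHITE (9,3): turn R to W, flip to black, move to (9,2). |black|=6
Step 3: on WHITE (9,2): turn R to N, flip to black, move to (8,2). |black|=7
Step 4: on BLACK (8,2): turn L to W, flip to white, move to (8,1). |black|=6
Step 5: on WHITE (8,1): turn R to N, flip to black, move to (7,1). |black|=7
Step 6: on WHITE (7,1): turn R to E, flip to black, move to (7,2). |black|=8
Step 7: on WHITE (7,2): turn R to S, flip to black, move to (8,2). |black|=9
Step 8: on WHITE (8,2): turn R to W, flip to black, move to (8,1). |black|=10

Answer: 10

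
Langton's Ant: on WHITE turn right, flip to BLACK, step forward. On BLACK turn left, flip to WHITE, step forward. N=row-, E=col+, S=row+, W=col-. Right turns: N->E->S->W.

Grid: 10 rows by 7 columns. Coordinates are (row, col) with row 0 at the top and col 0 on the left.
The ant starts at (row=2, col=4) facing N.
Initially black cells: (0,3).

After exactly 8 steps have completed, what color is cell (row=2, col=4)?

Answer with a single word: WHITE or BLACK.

Step 1: on WHITE (2,4): turn R to E, flip to black, move to (2,5). |black|=2
Step 2: on WHITE (2,5): turn R to S, flip to black, move to (3,5). |black|=3
Step 3: on WHITE (3,5): turn R to W, flip to black, move to (3,4). |black|=4
Step 4: on WHITE (3,4): turn R to N, flip to black, move to (2,4). |black|=5
Step 5: on BLACK (2,4): turn L to W, flip to white, move to (2,3). |black|=4
Step 6: on WHITE (2,3): turn R to N, flip to black, move to (1,3). |black|=5
Step 7: on WHITE (1,3): turn R to E, flip to black, move to (1,4). |black|=6
Step 8: on WHITE (1,4): turn R to S, flip to black, move to (2,4). |black|=7

Answer: WHITE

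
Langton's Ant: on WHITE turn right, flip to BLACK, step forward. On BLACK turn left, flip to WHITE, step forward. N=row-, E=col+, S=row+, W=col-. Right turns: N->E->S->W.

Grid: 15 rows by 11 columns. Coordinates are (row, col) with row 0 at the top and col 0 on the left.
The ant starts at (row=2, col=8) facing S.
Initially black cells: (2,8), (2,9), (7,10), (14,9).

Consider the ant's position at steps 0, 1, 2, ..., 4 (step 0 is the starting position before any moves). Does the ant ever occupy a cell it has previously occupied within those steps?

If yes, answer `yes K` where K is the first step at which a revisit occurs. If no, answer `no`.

Answer: no

Derivation:
Step 1: on BLACK (2,8): turn L to E, flip to white, move to (2,9). |black|=3 — new cell
Step 2: on BLACK (2,9): turn L to N, flip to white, move to (1,9). |black|=2 — new cell
Step 3: on WHITE (1,9): turn R to E, flip to black, move to (1,10). |black|=3 — new cell
Step 4: on WHITE (1,10): turn R to S, flip to black, move to (2,10). |black|=4 — new cell
No revisit within 4 steps.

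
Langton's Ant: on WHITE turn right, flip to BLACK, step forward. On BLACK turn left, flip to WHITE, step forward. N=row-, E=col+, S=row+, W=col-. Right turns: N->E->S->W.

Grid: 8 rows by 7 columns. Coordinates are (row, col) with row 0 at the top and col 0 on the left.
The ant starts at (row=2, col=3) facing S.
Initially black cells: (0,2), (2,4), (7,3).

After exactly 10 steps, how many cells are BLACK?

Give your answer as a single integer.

Answer: 9

Derivation:
Step 1: on WHITE (2,3): turn R to W, flip to black, move to (2,2). |black|=4
Step 2: on WHITE (2,2): turn R to N, flip to black, move to (1,2). |black|=5
Step 3: on WHITE (1,2): turn R to E, flip to black, move to (1,3). |black|=6
Step 4: on WHITE (1,3): turn R to S, flip to black, move to (2,3). |black|=7
Step 5: on BLACK (2,3): turn L to E, flip to white, move to (2,4). |black|=6
Step 6: on BLACK (2,4): turn L to N, flip to white, move to (1,4). |black|=5
Step 7: on WHITE (1,4): turn R to E, flip to black, move to (1,5). |black|=6
Step 8: on WHITE (1,5): turn R to S, flip to black, move to (2,5). |black|=7
Step 9: on WHITE (2,5): turn R to W, flip to black, move to (2,4). |black|=8
Step 10: on WHITE (2,4): turn R to N, flip to black, move to (1,4). |black|=9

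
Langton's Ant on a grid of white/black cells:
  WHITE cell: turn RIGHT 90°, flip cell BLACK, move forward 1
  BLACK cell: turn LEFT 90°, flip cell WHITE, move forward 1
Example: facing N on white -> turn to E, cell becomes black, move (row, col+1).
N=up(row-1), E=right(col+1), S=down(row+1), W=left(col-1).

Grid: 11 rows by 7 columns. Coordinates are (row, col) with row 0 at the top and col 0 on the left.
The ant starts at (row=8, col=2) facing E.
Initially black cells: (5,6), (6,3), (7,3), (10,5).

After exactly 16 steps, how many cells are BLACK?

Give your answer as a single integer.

Step 1: on WHITE (8,2): turn R to S, flip to black, move to (9,2). |black|=5
Step 2: on WHITE (9,2): turn R to W, flip to black, move to (9,1). |black|=6
Step 3: on WHITE (9,1): turn R to N, flip to black, move to (8,1). |black|=7
Step 4: on WHITE (8,1): turn R to E, flip to black, move to (8,2). |black|=8
Step 5: on BLACK (8,2): turn L to N, flip to white, move to (7,2). |black|=7
Step 6: on WHITE (7,2): turn R to E, flip to black, move to (7,3). |black|=8
Step 7: on BLACK (7,3): turn L to N, flip to white, move to (6,3). |black|=7
Step 8: on BLACK (6,3): turn L to W, flip to white, move to (6,2). |black|=6
Step 9: on WHITE (6,2): turn R to N, flip to black, move to (5,2). |black|=7
Step 10: on WHITE (5,2): turn R to E, flip to black, move to (5,3). |black|=8
Step 11: on WHITE (5,3): turn R to S, flip to black, move to (6,3). |black|=9
Step 12: on WHITE (6,3): turn R to W, flip to black, move to (6,2). |black|=10
Step 13: on BLACK (6,2): turn L to S, flip to white, move to (7,2). |black|=9
Step 14: on BLACK (7,2): turn L to E, flip to white, move to (7,3). |black|=8
Step 15: on WHITE (7,3): turn R to S, flip to black, move to (8,3). |black|=9
Step 16: on WHITE (8,3): turn R to W, flip to black, move to (8,2). |black|=10

Answer: 10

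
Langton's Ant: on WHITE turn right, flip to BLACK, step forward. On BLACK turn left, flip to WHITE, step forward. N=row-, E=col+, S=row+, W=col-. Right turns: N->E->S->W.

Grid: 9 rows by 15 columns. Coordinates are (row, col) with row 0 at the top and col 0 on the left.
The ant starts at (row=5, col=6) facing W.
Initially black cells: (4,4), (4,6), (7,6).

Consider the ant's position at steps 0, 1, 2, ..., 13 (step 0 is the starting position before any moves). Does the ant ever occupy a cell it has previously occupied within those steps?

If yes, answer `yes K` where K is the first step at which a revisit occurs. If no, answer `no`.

Step 1: on WHITE (5,6): turn R to N, flip to black, move to (4,6). |black|=4 — new cell
Step 2: on BLACK (4,6): turn L to W, flip to white, move to (4,5). |black|=3 — new cell
Step 3: on WHITE (4,5): turn R to N, flip to black, move to (3,5). |black|=4 — new cell
Step 4: on WHITE (3,5): turn R to E, flip to black, move to (3,6). |black|=5 — new cell
Step 5: on WHITE (3,6): turn R to S, flip to black, move to (4,6). |black|=6 — REVISIT

Answer: yes 5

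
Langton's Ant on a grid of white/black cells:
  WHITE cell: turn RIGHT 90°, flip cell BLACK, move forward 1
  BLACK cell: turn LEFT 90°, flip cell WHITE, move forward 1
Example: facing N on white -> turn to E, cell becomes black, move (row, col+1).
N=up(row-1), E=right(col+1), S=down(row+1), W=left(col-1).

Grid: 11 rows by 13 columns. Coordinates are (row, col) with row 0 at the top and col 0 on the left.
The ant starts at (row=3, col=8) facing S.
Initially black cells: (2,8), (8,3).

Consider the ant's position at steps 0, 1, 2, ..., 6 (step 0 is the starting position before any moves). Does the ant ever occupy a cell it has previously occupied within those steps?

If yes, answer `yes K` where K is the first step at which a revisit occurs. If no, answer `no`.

Step 1: on WHITE (3,8): turn R to W, flip to black, move to (3,7). |black|=3 — new cell
Step 2: on WHITE (3,7): turn R to N, flip to black, move to (2,7). |black|=4 — new cell
Step 3: on WHITE (2,7): turn R to E, flip to black, move to (2,8). |black|=5 — new cell
Step 4: on BLACK (2,8): turn L to N, flip to white, move to (1,8). |black|=4 — new cell
Step 5: on WHITE (1,8): turn R to E, flip to black, move to (1,9). |black|=5 — new cell
Step 6: on WHITE (1,9): turn R to S, flip to black, move to (2,9). |black|=6 — new cell
No revisit within 6 steps.

Answer: no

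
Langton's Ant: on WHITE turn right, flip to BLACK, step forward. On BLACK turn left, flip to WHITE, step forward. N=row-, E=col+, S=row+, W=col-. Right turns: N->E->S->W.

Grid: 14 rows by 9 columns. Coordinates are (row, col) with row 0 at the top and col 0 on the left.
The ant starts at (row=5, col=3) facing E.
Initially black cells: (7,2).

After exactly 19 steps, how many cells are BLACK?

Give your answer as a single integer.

Answer: 8

Derivation:
Step 1: on WHITE (5,3): turn R to S, flip to black, move to (6,3). |black|=2
Step 2: on WHITE (6,3): turn R to W, flip to black, move to (6,2). |black|=3
Step 3: on WHITE (6,2): turn R to N, flip to black, move to (5,2). |black|=4
Step 4: on WHITE (5,2): turn R to E, flip to black, move to (5,3). |black|=5
Step 5: on BLACK (5,3): turn L to N, flip to white, move to (4,3). |black|=4
Step 6: on WHITE (4,3): turn R to E, flip to black, move to (4,4). |black|=5
Step 7: on WHITE (4,4): turn R to S, flip to black, move to (5,4). |black|=6
Step 8: on WHITE (5,4): turn R to W, flip to black, move to (5,3). |black|=7
Step 9: on WHITE (5,3): turn R to N, flip to black, move to (4,3). |black|=8
Step 10: on BLACK (4,3): turn L to W, flip to white, move to (4,2). |black|=7
Step 11: on WHITE (4,2): turn R to N, flip to black, move to (3,2). |black|=8
Step 12: on WHITE (3,2): turn R to E, flip to black, move to (3,3). |black|=9
Step 13: on WHITE (3,3): turn R to S, flip to black, move to (4,3). |black|=10
Step 14: on WHITE (4,3): turn R to W, flip to black, move to (4,2). |black|=11
Step 15: on BLACK (4,2): turn L to S, flip to white, move to (5,2). |black|=10
Step 16: on BLACK (5,2): turn L to E, flip to white, move to (5,3). |black|=9
Step 17: on BLACK (5,3): turn L to N, flip to white, move to (4,3). |black|=8
Step 18: on BLACK (4,3): turn L to W, flip to white, move to (4,2). |black|=7
Step 19: on WHITE (4,2): turn R to N, flip to black, move to (3,2). |black|=8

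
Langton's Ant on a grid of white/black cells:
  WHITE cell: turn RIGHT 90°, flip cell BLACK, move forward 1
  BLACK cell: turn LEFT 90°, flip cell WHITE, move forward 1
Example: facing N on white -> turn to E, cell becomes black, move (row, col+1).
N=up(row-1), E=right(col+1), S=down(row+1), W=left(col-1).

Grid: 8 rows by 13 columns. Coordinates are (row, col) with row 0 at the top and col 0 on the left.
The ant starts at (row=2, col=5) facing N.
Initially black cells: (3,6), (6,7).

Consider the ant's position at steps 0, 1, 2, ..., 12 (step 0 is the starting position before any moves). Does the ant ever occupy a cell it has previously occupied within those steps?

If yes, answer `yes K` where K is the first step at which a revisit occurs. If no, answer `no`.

Answer: yes 6

Derivation:
Step 1: on WHITE (2,5): turn R to E, flip to black, move to (2,6). |black|=3 — new cell
Step 2: on WHITE (2,6): turn R to S, flip to black, move to (3,6). |black|=4 — new cell
Step 3: on BLACK (3,6): turn L to E, flip to white, move to (3,7). |black|=3 — new cell
Step 4: on WHITE (3,7): turn R to S, flip to black, move to (4,7). |black|=4 — new cell
Step 5: on WHITE (4,7): turn R to W, flip to black, move to (4,6). |black|=5 — new cell
Step 6: on WHITE (4,6): turn R to N, flip to black, move to (3,6). |black|=6 — REVISIT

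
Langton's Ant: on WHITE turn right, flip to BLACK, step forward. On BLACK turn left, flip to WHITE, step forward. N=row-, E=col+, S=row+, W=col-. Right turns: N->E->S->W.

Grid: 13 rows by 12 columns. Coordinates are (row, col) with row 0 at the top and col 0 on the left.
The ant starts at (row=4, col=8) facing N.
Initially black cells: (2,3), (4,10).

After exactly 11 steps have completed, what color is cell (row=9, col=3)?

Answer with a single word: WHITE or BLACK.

Answer: WHITE

Derivation:
Step 1: on WHITE (4,8): turn R to E, flip to black, move to (4,9). |black|=3
Step 2: on WHITE (4,9): turn R to S, flip to black, move to (5,9). |black|=4
Step 3: on WHITE (5,9): turn R to W, flip to black, move to (5,8). |black|=5
Step 4: on WHITE (5,8): turn R to N, flip to black, move to (4,8). |black|=6
Step 5: on BLACK (4,8): turn L to W, flip to white, move to (4,7). |black|=5
Step 6: on WHITE (4,7): turn R to N, flip to black, move to (3,7). |black|=6
Step 7: on WHITE (3,7): turn R to E, flip to black, move to (3,8). |black|=7
Step 8: on WHITE (3,8): turn R to S, flip to black, move to (4,8). |black|=8
Step 9: on WHITE (4,8): turn R to W, flip to black, move to (4,7). |black|=9
Step 10: on BLACK (4,7): turn L to S, flip to white, move to (5,7). |black|=8
Step 11: on WHITE (5,7): turn R to W, flip to black, move to (5,6). |black|=9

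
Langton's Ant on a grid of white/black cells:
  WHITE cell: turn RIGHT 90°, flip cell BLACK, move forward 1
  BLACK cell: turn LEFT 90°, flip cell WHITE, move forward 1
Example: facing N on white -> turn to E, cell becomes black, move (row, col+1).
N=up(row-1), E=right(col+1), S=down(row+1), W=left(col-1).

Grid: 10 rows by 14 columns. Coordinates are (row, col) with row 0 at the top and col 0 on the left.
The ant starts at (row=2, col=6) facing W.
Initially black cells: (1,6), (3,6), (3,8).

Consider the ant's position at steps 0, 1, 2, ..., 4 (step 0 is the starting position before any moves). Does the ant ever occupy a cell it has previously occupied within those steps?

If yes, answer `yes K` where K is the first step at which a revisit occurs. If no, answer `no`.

Step 1: on WHITE (2,6): turn R to N, flip to black, move to (1,6). |black|=4 — new cell
Step 2: on BLACK (1,6): turn L to W, flip to white, move to (1,5). |black|=3 — new cell
Step 3: on WHITE (1,5): turn R to N, flip to black, move to (0,5). |black|=4 — new cell
Step 4: on WHITE (0,5): turn R to E, flip to black, move to (0,6). |black|=5 — new cell
No revisit within 4 steps.

Answer: no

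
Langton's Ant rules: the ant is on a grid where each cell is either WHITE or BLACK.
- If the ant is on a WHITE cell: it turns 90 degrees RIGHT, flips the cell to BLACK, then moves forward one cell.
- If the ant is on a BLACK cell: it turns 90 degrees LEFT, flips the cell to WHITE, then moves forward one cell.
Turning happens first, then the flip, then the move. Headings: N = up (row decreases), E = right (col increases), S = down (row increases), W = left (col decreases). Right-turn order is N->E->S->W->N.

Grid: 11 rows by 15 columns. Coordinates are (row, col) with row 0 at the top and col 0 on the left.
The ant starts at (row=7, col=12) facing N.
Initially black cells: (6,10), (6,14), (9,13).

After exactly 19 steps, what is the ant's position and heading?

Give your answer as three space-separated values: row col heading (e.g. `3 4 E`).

Step 1: on WHITE (7,12): turn R to E, flip to black, move to (7,13). |black|=4
Step 2: on WHITE (7,13): turn R to S, flip to black, move to (8,13). |black|=5
Step 3: on WHITE (8,13): turn R to W, flip to black, move to (8,12). |black|=6
Step 4: on WHITE (8,12): turn R to N, flip to black, move to (7,12). |black|=7
Step 5: on BLACK (7,12): turn L to W, flip to white, move to (7,11). |black|=6
Step 6: on WHITE (7,11): turn R to N, flip to black, move to (6,11). |black|=7
Step 7: on WHITE (6,11): turn R to E, flip to black, move to (6,12). |black|=8
Step 8: on WHITE (6,12): turn R to S, flip to black, move to (7,12). |black|=9
Step 9: on WHITE (7,12): turn R to W, flip to black, move to (7,11). |black|=10
Step 10: on BLACK (7,11): turn L to S, flip to white, move to (8,11). |black|=9
Step 11: on WHITE (8,11): turn R to W, flip to black, move to (8,10). |black|=10
Step 12: on WHITE (8,10): turn R to N, flip to black, move to (7,10). |black|=11
Step 13: on WHITE (7,10): turn R to E, flip to black, move to (7,11). |black|=12
Step 14: on WHITE (7,11): turn R to S, flip to black, move to (8,11). |black|=13
Step 15: on BLACK (8,11): turn L to E, flip to white, move to (8,12). |black|=12
Step 16: on BLACK (8,12): turn L to N, flip to white, move to (7,12). |black|=11
Step 17: on BLACK (7,12): turn L to W, flip to white, move to (7,11). |black|=10
Step 18: on BLACK (7,11): turn L to S, flip to white, move to (8,11). |black|=9
Step 19: on WHITE (8,11): turn R to W, flip to black, move to (8,10). |black|=10

Answer: 8 10 W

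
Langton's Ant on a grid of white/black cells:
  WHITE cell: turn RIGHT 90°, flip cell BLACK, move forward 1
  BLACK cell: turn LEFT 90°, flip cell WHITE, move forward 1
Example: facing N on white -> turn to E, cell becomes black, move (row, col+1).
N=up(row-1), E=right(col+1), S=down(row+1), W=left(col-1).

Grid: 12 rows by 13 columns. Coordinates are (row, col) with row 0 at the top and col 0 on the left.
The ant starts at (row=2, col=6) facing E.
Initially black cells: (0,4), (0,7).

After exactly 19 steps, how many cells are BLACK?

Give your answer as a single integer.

Answer: 9

Derivation:
Step 1: on WHITE (2,6): turn R to S, flip to black, move to (3,6). |black|=3
Step 2: on WHITE (3,6): turn R to W, flip to black, move to (3,5). |black|=4
Step 3: on WHITE (3,5): turn R to N, flip to black, move to (2,5). |black|=5
Step 4: on WHITE (2,5): turn R to E, flip to black, move to (2,6). |black|=6
Step 5: on BLACK (2,6): turn L to N, flip to white, move to (1,6). |black|=5
Step 6: on WHITE (1,6): turn R to E, flip to black, move to (1,7). |black|=6
Step 7: on WHITE (1,7): turn R to S, flip to black, move to (2,7). |black|=7
Step 8: on WHITE (2,7): turn R to W, flip to black, move to (2,6). |black|=8
Step 9: on WHITE (2,6): turn R to N, flip to black, move to (1,6). |black|=9
Step 10: on BLACK (1,6): turn L to W, flip to white, move to (1,5). |black|=8
Step 11: on WHITE (1,5): turn R to N, flip to black, move to (0,5). |black|=9
Step 12: on WHITE (0,5): turn R to E, flip to black, move to (0,6). |black|=10
Step 13: on WHITE (0,6): turn R to S, flip to black, move to (1,6). |black|=11
Step 14: on WHITE (1,6): turn R to W, flip to black, move to (1,5). |black|=12
Step 15: on BLACK (1,5): turn L to S, flip to white, move to (2,5). |black|=11
Step 16: on BLACK (2,5): turn L to E, flip to white, move to (2,6). |black|=10
Step 17: on BLACK (2,6): turn L to N, flip to white, move to (1,6). |black|=9
Step 18: on BLACK (1,6): turn L to W, flip to white, move to (1,5). |black|=8
Step 19: on WHITE (1,5): turn R to N, flip to black, move to (0,5). |black|=9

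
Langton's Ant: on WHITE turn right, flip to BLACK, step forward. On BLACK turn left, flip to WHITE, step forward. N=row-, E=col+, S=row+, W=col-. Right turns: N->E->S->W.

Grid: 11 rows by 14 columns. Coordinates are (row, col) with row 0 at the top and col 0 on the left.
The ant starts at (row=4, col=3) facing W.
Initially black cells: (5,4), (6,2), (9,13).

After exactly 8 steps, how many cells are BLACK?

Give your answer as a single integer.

Answer: 9

Derivation:
Step 1: on WHITE (4,3): turn R to N, flip to black, move to (3,3). |black|=4
Step 2: on WHITE (3,3): turn R to E, flip to black, move to (3,4). |black|=5
Step 3: on WHITE (3,4): turn R to S, flip to black, move to (4,4). |black|=6
Step 4: on WHITE (4,4): turn R to W, flip to black, move to (4,3). |black|=7
Step 5: on BLACK (4,3): turn L to S, flip to white, move to (5,3). |black|=6
Step 6: on WHITE (5,3): turn R to W, flip to black, move to (5,2). |black|=7
Step 7: on WHITE (5,2): turn R to N, flip to black, move to (4,2). |black|=8
Step 8: on WHITE (4,2): turn R to E, flip to black, move to (4,3). |black|=9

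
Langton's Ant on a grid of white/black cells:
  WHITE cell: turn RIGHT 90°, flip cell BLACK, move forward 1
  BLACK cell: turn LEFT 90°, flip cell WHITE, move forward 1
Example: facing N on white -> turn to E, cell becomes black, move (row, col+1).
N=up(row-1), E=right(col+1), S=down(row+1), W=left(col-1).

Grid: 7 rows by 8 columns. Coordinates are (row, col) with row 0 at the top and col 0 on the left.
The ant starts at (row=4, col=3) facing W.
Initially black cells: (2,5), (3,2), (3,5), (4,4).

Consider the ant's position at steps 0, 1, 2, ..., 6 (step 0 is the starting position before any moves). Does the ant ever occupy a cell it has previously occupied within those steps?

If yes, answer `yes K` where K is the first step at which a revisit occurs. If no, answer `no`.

Answer: no

Derivation:
Step 1: on WHITE (4,3): turn R to N, flip to black, move to (3,3). |black|=5 — new cell
Step 2: on WHITE (3,3): turn R to E, flip to black, move to (3,4). |black|=6 — new cell
Step 3: on WHITE (3,4): turn R to S, flip to black, move to (4,4). |black|=7 — new cell
Step 4: on BLACK (4,4): turn L to E, flip to white, move to (4,5). |black|=6 — new cell
Step 5: on WHITE (4,5): turn R to S, flip to black, move to (5,5). |black|=7 — new cell
Step 6: on WHITE (5,5): turn R to W, flip to black, move to (5,4). |black|=8 — new cell
No revisit within 6 steps.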